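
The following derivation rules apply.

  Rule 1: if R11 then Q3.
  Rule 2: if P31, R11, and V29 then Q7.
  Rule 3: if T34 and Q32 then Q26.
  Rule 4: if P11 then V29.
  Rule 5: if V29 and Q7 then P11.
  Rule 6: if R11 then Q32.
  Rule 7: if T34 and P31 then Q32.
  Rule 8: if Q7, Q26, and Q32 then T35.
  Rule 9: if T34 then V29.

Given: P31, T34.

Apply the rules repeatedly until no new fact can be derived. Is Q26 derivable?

Yes

T34 and P31 hold, so Q32 follows (Rule 7).
From T34 and Q32, Rule 3 gives Q26.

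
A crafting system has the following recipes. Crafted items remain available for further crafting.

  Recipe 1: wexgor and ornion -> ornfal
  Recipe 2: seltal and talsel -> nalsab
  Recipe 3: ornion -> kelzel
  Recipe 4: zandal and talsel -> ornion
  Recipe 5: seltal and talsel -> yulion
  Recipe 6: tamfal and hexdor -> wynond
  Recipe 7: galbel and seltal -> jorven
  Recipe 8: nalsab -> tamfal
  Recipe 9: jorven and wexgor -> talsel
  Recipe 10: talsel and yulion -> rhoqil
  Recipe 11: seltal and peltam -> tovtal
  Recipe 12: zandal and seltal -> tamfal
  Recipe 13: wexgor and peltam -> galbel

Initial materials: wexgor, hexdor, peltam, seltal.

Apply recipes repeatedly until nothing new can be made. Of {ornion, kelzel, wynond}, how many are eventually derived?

wexgor and peltam -> galbel (Recipe 13).
galbel and seltal -> jorven (Recipe 7).
Using Recipe 9, jorven and wexgor make talsel.
seltal and talsel -> nalsab (Recipe 2).
nalsab -> tamfal (Recipe 8).
Using Recipe 6, tamfal and hexdor make wynond.
ornion would need zandal and talsel (Recipe 4), but zandal is never obtained.
kelzel would need ornion (Recipe 3), but ornion is never obtained.
wynond: reached.
Reached: wynond — 1 of the 3.

1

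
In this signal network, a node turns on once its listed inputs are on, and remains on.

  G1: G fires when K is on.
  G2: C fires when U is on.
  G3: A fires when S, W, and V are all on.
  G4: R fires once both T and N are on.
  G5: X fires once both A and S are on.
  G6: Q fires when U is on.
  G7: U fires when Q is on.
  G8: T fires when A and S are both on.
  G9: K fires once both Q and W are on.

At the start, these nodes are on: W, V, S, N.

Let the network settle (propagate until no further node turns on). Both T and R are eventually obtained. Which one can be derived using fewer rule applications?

T: G3: S, W, and V on → A on. A and S are on, so T fires (G8). [2 rule applications]
R: G3: S, W, and V on → A on. G8: A and S on → T on. G4: T and N on → R on. [3 rule applications]
T needs fewer.

T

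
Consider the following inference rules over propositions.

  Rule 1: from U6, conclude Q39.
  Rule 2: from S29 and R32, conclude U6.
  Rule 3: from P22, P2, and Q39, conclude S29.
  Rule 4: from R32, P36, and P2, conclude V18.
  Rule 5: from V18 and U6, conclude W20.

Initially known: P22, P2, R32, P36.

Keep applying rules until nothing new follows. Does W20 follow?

W20 would need V18 and U6 (Rule 5), but U6 is never established.

No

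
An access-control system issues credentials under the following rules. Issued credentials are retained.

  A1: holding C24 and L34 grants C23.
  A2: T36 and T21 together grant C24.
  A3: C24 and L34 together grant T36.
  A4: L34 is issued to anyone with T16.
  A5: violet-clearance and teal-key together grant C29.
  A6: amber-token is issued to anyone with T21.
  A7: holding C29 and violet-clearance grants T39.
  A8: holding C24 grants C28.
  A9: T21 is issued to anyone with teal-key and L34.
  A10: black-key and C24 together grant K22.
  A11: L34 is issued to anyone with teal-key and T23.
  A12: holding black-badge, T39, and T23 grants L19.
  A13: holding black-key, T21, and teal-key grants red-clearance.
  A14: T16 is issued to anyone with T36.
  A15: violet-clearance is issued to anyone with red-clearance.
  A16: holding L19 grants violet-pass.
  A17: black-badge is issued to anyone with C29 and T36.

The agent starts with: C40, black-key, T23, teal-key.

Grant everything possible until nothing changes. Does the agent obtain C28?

C28 would need C24 (A8), but C24 is never granted.

No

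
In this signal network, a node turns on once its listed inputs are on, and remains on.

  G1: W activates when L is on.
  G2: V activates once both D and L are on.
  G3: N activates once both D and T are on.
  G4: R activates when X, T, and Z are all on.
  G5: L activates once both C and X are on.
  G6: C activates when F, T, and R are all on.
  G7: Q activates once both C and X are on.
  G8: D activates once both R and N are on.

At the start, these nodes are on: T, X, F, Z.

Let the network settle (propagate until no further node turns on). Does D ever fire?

D would need R and N (G8), but N never turns on.

No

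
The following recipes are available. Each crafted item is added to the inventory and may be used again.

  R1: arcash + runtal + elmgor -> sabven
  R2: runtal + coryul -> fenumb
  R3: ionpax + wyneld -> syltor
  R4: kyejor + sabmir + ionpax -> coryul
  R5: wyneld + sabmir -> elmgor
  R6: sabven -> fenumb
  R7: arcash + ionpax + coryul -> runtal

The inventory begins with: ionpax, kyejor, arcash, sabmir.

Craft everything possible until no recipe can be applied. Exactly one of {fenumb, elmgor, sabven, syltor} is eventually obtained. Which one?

kyejor + sabmir + ionpax -> coryul (R4).
Using R7, arcash, ionpax, and coryul make runtal.
Using R2, runtal and coryul make fenumb.
sabven would need arcash, runtal, and elmgor (R1), but elmgor is never obtained. syltor would need ionpax and wyneld (R3), but wyneld is never obtained. elmgor would need wyneld and sabmir (R5), but wyneld is never obtained.

fenumb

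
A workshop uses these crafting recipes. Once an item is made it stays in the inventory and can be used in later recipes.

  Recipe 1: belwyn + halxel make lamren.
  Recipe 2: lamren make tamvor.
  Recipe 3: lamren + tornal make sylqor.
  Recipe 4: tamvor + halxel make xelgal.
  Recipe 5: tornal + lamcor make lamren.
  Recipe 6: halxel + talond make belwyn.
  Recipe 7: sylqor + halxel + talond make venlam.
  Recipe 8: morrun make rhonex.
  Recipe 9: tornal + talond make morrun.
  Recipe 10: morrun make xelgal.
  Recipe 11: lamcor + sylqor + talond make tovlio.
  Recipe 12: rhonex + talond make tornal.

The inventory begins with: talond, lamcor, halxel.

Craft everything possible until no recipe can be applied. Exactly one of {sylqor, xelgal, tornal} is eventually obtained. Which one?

xelgal

halxel + talond → belwyn (Recipe 6).
Using Recipe 1, belwyn and halxel make lamren.
lamren → tamvor (Recipe 2).
tamvor + halxel → xelgal (Recipe 4).
tornal would need rhonex and talond (Recipe 12), but rhonex is never obtained. sylqor would need lamren and tornal (Recipe 3), but tornal is never obtained.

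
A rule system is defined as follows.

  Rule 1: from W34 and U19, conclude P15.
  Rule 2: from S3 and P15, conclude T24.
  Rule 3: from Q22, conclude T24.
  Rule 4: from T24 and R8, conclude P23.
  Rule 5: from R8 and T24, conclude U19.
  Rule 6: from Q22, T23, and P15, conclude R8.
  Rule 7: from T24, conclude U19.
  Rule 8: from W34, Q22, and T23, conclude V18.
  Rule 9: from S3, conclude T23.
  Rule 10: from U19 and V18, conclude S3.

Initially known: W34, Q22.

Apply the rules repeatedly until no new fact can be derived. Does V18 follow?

No

V18 would need W34, Q22, and T23 (Rule 8), but T23 is never established.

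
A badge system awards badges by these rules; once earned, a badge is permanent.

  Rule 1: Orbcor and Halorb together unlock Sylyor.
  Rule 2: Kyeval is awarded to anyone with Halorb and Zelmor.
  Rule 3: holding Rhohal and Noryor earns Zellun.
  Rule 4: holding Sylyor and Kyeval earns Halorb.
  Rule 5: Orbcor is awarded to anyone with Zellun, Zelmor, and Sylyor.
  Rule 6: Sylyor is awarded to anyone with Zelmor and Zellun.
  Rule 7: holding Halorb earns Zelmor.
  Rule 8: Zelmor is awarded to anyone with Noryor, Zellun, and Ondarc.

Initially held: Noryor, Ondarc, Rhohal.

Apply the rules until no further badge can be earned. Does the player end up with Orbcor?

Yes

With Rhohal and Noryor, Zellun is earned (Rule 3).
With Noryor, Zellun, and Ondarc, Zelmor is earned (Rule 8).
With Zelmor and Zellun, Sylyor is earned (Rule 6).
With Zellun, Zelmor, and Sylyor, Orbcor is earned (Rule 5).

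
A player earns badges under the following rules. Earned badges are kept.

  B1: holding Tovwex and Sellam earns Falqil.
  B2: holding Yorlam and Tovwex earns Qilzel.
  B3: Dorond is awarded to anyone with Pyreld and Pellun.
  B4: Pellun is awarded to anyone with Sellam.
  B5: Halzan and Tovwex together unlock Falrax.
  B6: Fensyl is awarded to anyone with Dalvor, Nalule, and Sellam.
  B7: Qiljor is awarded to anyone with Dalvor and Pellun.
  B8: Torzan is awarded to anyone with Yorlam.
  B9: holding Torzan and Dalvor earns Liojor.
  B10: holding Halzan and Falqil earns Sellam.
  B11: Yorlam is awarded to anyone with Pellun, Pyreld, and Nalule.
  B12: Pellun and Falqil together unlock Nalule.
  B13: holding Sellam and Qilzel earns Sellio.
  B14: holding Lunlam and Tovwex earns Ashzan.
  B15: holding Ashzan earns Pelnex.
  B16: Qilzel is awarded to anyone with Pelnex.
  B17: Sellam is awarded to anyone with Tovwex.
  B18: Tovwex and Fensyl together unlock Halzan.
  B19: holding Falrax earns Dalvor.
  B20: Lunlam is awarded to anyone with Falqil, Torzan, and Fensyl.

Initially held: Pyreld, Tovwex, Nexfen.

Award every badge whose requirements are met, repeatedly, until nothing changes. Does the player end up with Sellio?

With Tovwex, Sellam is earned (B17).
With Sellam, Pellun is earned (B4).
With Tovwex and Sellam, Falqil is earned (B1).
With Pellun and Falqil, Nalule is earned (B12).
With Pellun, Pyreld, and Nalule, Yorlam is earned (B11).
With Yorlam and Tovwex, Qilzel is earned (B2).
With Sellam and Qilzel, Sellio is earned (B13).

Yes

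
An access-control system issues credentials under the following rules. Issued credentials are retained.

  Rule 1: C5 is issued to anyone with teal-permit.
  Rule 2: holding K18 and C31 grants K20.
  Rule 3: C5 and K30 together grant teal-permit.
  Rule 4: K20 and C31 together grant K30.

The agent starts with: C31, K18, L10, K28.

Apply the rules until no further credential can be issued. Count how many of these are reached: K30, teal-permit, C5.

Holding K18 and C31 grants K20 (Rule 2).
Holding K20 and C31 grants K30 (Rule 4).
K30: reached.
teal-permit would need C5 and K30 (Rule 3), but C5 is never granted.
C5 would need teal-permit (Rule 1), but teal-permit is never granted.
Reached: K30 — 1 of the 3.

1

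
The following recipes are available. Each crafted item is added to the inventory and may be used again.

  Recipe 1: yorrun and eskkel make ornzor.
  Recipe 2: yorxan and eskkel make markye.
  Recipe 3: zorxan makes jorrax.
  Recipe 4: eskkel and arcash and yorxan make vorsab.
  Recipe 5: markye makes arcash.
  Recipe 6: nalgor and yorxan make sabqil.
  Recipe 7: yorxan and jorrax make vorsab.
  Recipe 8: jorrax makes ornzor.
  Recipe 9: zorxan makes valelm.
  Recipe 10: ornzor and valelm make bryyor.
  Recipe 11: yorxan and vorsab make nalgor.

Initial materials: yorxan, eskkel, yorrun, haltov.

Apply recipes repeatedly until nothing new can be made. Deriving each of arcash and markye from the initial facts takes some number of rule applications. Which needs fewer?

markye

markye: Using Recipe 2, yorxan and eskkel make markye. [1 rule application]
arcash: yorxan and eskkel → markye (Recipe 2). Using Recipe 5, markye makes arcash. [2 rule applications]
markye needs fewer.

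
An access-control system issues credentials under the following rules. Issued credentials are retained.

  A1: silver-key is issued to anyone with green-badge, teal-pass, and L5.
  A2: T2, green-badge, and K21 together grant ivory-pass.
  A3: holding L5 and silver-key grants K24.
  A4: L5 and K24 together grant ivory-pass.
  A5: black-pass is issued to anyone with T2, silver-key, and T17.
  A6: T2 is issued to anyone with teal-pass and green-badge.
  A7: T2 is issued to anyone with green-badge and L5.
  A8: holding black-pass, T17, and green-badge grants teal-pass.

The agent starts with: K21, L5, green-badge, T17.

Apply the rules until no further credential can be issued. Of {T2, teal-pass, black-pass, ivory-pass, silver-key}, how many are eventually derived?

2

Holding green-badge and L5 grants T2 (A7).
Holding T2, green-badge, and K21 grants ivory-pass (A2).
T2: reached.
teal-pass would need black-pass, T17, and green-badge (A8), but black-pass is never granted.
black-pass would need T2, silver-key, and T17 (A5), but silver-key is never granted.
ivory-pass: reached.
silver-key would need green-badge, teal-pass, and L5 (A1), but teal-pass is never granted.
Reached: T2 and ivory-pass — 2 of the 5.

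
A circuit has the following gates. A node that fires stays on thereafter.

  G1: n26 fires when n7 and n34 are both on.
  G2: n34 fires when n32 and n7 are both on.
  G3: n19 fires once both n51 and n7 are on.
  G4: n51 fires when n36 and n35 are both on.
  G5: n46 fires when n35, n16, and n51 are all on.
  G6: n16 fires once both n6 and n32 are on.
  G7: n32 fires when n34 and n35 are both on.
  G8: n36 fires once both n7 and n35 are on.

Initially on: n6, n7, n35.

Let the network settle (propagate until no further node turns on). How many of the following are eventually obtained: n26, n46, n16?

n26 would need n7 and n34 (G1), but n34 never turns on.
n46 would need n35, n16, and n51 (G5), but n16 never turns on.
n16 would need n6 and n32 (G6), but n32 never turns on.
None of the 3 are reached.

0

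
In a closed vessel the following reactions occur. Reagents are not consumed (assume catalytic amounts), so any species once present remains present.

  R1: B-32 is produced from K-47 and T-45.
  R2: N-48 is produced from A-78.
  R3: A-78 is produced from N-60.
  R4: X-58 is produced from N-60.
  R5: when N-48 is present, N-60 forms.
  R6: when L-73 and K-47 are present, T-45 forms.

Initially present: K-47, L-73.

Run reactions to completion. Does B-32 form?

L-73 and K-47 present → T-45 forms (R6).
K-47 and T-45 present → B-32 forms (R1).

Yes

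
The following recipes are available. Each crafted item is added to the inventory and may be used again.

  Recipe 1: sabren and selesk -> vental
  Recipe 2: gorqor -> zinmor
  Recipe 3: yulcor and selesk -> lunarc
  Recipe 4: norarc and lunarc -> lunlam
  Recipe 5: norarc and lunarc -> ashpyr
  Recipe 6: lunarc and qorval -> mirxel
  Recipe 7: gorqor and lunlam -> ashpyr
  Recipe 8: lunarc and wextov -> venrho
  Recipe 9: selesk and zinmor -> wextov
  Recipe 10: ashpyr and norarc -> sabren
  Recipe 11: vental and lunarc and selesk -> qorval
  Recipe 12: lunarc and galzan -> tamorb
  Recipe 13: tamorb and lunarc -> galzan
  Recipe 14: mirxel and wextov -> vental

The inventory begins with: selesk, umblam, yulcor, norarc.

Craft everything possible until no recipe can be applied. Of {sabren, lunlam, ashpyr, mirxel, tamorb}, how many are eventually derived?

Using Recipe 3, yulcor and selesk make lunarc.
norarc and lunarc -> ashpyr (Recipe 5).
norarc and lunarc -> lunlam (Recipe 4).
Using Recipe 10, ashpyr and norarc make sabren.
Using Recipe 1, sabren and selesk make vental.
vental and lunarc and selesk -> qorval (Recipe 11).
Using Recipe 6, lunarc and qorval make mirxel.
sabren: reached.
lunlam: reached.
ashpyr: reached.
mirxel: reached.
tamorb would need lunarc and galzan (Recipe 12), but galzan is never obtained.
Reached: sabren, lunlam, ashpyr, and mirxel — 4 of the 5.

4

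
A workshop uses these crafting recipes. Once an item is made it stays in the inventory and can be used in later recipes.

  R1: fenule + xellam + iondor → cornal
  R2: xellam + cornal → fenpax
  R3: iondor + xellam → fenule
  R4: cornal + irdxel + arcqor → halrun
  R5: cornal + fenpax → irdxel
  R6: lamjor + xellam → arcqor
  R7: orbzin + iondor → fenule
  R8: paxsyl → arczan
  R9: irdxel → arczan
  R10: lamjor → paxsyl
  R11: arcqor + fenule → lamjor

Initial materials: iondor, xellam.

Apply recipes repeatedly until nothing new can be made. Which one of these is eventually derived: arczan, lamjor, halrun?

iondor + xellam → fenule (R3).
Using R1, fenule, xellam, and iondor make cornal.
Using R2, xellam and cornal make fenpax.
cornal + fenpax → irdxel (R5).
irdxel → arczan (R9).
lamjor would need arcqor and fenule (R11), but arcqor is never obtained. halrun would need cornal, irdxel, and arcqor (R4), but arcqor is never obtained.

arczan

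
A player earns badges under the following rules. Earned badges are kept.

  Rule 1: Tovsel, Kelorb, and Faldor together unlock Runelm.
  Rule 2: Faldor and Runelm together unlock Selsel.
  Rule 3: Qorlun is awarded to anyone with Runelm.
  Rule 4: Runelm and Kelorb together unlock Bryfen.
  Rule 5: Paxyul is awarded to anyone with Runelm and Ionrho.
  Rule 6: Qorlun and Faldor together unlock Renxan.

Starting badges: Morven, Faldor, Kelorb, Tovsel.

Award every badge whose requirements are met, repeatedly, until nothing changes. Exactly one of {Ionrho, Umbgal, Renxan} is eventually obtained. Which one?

Renxan

With Tovsel, Kelorb, and Faldor, Runelm is earned (Rule 1).
With Runelm, Qorlun is earned (Rule 3).
With Qorlun and Faldor, Renxan is earned (Rule 6).
No rule produces Ionrho, and it is not given. No rule produces Umbgal, and it is not given.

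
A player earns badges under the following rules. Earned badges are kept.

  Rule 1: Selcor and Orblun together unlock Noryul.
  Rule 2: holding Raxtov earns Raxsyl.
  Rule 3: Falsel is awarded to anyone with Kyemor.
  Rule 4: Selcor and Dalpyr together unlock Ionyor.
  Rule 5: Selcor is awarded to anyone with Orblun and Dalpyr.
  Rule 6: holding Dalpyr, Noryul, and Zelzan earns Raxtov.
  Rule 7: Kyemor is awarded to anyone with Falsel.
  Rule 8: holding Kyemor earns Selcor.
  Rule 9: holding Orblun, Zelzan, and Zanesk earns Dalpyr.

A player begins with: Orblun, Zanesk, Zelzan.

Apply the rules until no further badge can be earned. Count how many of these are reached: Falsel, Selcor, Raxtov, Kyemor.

2

With Orblun, Zelzan, and Zanesk, Dalpyr is earned (Rule 9).
With Orblun and Dalpyr, Selcor is earned (Rule 5).
With Selcor and Orblun, Noryul is earned (Rule 1).
With Dalpyr, Noryul, and Zelzan, Raxtov is earned (Rule 6).
Falsel would need Kyemor (Rule 3), but Kyemor is never earned.
Selcor: reached.
Raxtov: reached.
Kyemor would need Falsel (Rule 7), but Falsel is never earned.
Reached: Selcor and Raxtov — 2 of the 4.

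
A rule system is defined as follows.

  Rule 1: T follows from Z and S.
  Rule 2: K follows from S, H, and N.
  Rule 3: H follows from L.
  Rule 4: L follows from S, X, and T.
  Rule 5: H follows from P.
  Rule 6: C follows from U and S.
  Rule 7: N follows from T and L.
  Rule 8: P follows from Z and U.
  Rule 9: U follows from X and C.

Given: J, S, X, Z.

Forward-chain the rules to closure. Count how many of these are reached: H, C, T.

2

From Z and S, Rule 1 gives T.
S, X, and T hold, so L follows (Rule 4).
From L, Rule 3 gives H.
H: reached.
C would need U and S (Rule 6), but U is never established.
T: reached.
Reached: H and T — 2 of the 3.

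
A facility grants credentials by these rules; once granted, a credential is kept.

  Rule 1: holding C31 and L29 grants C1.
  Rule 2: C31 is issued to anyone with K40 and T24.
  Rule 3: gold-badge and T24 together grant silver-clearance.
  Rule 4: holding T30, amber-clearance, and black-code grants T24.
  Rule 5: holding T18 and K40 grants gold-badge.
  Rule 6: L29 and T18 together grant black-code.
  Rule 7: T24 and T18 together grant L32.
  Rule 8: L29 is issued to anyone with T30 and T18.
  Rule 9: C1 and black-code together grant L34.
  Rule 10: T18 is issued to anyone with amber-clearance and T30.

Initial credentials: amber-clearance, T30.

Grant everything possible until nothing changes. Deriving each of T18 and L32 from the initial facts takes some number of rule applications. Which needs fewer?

T18

T18: Holding amber-clearance and T30 grants T18 (Rule 10). [1 rule application]
L32: Holding amber-clearance and T30 grants T18 (Rule 10). Holding T30 and T18 grants L29 (Rule 8). Holding L29 and T18 grants black-code (Rule 6). Holding T30, amber-clearance, and black-code grants T24 (Rule 4). Holding T24 and T18 grants L32 (Rule 7). [5 rule applications]
T18 needs fewer.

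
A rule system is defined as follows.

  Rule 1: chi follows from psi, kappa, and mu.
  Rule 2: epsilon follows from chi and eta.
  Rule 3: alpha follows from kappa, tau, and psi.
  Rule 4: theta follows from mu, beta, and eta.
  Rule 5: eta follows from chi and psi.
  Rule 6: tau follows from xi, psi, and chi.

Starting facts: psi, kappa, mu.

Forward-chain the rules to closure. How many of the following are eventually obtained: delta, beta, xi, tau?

0

No rule produces delta, and it is not given.
No rule produces beta, and it is not given.
No rule produces xi, and it is not given.
tau would need xi, psi, and chi (Rule 6), but xi is never established.
None of the 4 are reached.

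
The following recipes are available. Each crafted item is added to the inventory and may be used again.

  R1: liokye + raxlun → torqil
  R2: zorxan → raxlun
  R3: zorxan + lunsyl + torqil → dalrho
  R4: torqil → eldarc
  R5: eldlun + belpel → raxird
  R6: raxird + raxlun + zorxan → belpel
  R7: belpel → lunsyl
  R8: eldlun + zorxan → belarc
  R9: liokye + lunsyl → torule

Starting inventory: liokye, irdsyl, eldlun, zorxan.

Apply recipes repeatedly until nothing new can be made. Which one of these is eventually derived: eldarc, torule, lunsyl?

Using R2, zorxan makes raxlun.
liokye + raxlun → torqil (R1).
Using R4, torqil makes eldarc.
lunsyl would need belpel (R7), but belpel is never obtained. torule would need liokye and lunsyl (R9), but lunsyl is never obtained.

eldarc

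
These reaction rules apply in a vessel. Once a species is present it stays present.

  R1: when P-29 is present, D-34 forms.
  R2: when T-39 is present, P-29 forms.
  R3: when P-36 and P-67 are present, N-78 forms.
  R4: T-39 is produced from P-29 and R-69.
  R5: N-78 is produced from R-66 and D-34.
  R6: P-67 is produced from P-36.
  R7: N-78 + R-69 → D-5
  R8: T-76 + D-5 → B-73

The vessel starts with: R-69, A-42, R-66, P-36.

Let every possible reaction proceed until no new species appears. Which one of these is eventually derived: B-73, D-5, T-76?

P-36 present → P-67 forms (R6).
P-36 and P-67 present → N-78 forms (R3).
N-78 and R-69 present → D-5 forms (R7).
No rule produces T-76, and it is not given. B-73 would need T-76 and D-5 (R8), but T-76 never forms.

D-5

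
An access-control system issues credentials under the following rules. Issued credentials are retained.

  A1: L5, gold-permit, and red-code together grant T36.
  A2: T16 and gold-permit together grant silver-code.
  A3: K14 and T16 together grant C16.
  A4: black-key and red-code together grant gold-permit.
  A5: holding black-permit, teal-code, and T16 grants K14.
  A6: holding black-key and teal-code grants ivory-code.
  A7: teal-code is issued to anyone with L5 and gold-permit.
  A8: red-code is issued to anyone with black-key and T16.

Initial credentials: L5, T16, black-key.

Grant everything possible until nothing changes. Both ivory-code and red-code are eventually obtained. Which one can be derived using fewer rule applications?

red-code

red-code: Holding black-key and T16 grants red-code (A8). [1 rule application]
ivory-code: Holding black-key and T16 grants red-code (A8). Holding black-key and red-code grants gold-permit (A4). Holding L5 and gold-permit grants teal-code (A7). Holding black-key and teal-code grants ivory-code (A6). [4 rule applications]
red-code needs fewer.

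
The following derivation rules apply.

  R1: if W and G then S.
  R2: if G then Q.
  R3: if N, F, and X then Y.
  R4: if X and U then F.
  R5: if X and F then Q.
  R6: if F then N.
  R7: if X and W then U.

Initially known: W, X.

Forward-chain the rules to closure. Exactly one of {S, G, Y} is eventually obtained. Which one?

From X and W, R7 gives U.
From X and U, R4 gives F.
F holds, so N follows (R6).
N, F, and X hold, so Y follows (R3).
No rule produces G, and it is not given. S would need W and G (R1), but G is never established.

Y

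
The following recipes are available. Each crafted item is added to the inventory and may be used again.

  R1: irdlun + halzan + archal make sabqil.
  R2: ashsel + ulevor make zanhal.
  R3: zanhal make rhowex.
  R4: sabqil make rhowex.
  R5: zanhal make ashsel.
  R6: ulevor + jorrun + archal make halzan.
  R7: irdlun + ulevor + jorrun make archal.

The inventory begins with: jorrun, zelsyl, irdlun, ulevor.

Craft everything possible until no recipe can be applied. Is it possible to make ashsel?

ashsel would need zanhal (R5), but zanhal is never obtained.

No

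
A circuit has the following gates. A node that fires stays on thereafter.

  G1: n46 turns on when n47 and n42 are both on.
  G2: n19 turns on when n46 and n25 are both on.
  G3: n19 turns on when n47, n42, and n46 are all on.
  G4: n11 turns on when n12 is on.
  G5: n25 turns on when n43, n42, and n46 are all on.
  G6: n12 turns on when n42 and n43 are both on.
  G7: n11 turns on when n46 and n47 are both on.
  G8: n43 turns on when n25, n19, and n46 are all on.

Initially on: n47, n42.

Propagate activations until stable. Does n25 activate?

n25 would need n43, n42, and n46 (G5), but n43 never turns on.

No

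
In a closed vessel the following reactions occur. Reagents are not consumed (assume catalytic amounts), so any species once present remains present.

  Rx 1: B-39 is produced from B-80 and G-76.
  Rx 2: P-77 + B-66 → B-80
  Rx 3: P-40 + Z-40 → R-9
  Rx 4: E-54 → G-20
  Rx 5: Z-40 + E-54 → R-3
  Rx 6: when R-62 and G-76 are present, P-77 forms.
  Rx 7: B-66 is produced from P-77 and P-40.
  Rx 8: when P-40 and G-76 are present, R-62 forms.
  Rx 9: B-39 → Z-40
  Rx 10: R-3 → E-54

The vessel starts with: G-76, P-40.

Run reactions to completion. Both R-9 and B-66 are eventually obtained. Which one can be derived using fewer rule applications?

B-66

B-66: P-40 and G-76 present → R-62 forms (Rx 8). R-62 and G-76 present → P-77 forms (Rx 6). P-77 and P-40 present → B-66 forms (Rx 7). [3 rule applications]
R-9: P-40 and G-76 present → R-62 forms (Rx 8). R-62 and G-76 present → P-77 forms (Rx 6). P-77 and P-40 present → B-66 forms (Rx 7). P-77 and B-66 present → B-80 forms (Rx 2). B-80 and G-76 present → B-39 forms (Rx 1). B-39 present → Z-40 forms (Rx 9). P-40 and Z-40 present → R-9 forms (Rx 3). [7 rule applications]
B-66 needs fewer.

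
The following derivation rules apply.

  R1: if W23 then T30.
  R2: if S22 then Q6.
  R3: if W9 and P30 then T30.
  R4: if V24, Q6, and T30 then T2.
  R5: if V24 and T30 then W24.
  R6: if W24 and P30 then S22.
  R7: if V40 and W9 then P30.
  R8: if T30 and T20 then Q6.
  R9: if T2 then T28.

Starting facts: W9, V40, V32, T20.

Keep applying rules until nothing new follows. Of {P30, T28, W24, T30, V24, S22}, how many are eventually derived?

2

V40 and W9 hold, so P30 follows (R7).
From W9 and P30, R3 gives T30.
P30: reached.
T28 would need T2 (R9), but T2 is never established.
W24 would need V24 and T30 (R5), but V24 is never established.
T30: reached.
No rule produces V24, and it is not given.
S22 would need W24 and P30 (R6), but W24 is never established.
Reached: P30 and T30 — 2 of the 6.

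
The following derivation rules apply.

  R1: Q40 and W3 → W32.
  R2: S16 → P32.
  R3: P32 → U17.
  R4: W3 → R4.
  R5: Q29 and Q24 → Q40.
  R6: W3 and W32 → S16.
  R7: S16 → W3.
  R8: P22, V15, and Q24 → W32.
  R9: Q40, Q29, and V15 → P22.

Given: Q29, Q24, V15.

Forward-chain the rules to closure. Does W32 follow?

From Q29 and Q24, R5 gives Q40.
From Q40, Q29, and V15, R9 gives P22.
From P22, V15, and Q24, R8 gives W32.

Yes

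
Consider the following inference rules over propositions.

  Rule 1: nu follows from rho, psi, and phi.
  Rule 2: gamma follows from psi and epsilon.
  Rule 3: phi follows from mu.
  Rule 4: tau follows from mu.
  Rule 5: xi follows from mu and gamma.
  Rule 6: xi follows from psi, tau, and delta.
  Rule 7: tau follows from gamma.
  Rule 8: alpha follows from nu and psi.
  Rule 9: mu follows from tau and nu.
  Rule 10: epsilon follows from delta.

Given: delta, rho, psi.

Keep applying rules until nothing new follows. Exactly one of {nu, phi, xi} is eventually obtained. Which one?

From delta, Rule 10 gives epsilon.
From psi and epsilon, Rule 2 gives gamma.
gamma holds, so tau follows (Rule 7).
psi, tau, and delta hold, so xi follows (Rule 6).
phi would need mu (Rule 3), but mu is never established. nu would need rho, psi, and phi (Rule 1), but phi is never established.

xi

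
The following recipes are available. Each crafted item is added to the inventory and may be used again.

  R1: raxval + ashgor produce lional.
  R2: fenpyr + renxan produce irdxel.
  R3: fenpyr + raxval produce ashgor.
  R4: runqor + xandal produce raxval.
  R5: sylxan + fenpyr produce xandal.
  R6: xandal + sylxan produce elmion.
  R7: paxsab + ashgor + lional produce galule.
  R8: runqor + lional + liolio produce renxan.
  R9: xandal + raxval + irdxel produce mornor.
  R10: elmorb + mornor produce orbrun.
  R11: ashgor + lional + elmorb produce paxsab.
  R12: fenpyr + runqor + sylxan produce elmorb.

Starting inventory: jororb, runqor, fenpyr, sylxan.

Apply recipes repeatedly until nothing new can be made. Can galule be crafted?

Using R5, sylxan and fenpyr make xandal.
fenpyr + runqor + sylxan → elmorb (R12).
runqor + xandal → raxval (R4).
Using R3, fenpyr and raxval make ashgor.
Using R1, raxval and ashgor make lional.
Using R11, ashgor, lional, and elmorb make paxsab.
paxsab + ashgor + lional → galule (R7).

Yes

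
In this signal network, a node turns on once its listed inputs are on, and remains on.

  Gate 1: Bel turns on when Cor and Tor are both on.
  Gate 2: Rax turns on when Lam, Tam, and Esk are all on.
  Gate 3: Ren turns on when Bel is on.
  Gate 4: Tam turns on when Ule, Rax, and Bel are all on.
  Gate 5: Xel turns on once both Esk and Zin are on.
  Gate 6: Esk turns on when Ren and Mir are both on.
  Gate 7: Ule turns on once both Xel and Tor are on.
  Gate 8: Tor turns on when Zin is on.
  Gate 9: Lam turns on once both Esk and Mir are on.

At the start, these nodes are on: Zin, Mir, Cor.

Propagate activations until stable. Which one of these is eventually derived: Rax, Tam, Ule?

Zin is on, so Tor turns on (Gate 8).
Gate 1: Cor and Tor on → Bel on.
Gate 3: Bel on → Ren on.
Gate 6: Ren and Mir on → Esk on.
Gate 5: Esk and Zin on → Xel on.
Gate 7: Xel and Tor on → Ule on.
Tam would need Ule, Rax, and Bel (Gate 4), but Rax never turns on. Rax would need Lam, Tam, and Esk (Gate 2), but Tam never turns on.

Ule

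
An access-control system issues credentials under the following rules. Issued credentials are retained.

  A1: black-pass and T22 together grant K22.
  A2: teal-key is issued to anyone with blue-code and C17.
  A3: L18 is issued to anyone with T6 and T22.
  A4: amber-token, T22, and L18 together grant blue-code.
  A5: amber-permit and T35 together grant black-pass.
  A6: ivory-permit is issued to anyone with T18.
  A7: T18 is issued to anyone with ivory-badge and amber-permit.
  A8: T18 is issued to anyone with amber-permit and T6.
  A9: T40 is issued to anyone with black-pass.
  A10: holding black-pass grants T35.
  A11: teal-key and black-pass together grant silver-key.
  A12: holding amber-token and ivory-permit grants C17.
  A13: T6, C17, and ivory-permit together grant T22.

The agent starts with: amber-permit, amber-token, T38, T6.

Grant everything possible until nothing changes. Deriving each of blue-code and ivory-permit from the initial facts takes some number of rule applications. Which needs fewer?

ivory-permit: Holding amber-permit and T6 grants T18 (A8). Holding T18 grants ivory-permit (A6). [2 rule applications]
blue-code: Holding amber-permit and T6 grants T18 (A8). Holding T18 grants ivory-permit (A6). Holding amber-token and ivory-permit grants C17 (A12). Holding T6, C17, and ivory-permit grants T22 (A13). Holding T6 and T22 grants L18 (A3). Holding amber-token, T22, and L18 grants blue-code (A4). [6 rule applications]
ivory-permit needs fewer.

ivory-permit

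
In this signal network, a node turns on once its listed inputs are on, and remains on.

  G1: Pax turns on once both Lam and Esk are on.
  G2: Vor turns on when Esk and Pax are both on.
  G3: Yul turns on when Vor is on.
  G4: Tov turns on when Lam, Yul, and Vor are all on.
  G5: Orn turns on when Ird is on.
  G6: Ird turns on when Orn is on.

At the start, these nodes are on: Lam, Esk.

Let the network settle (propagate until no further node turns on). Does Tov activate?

Yes

G1: Lam and Esk on → Pax on.
Esk and Pax are on, so Vor turns on (G2).
Vor is on, so Yul turns on (G3).
Lam, Yul, and Vor are on, so Tov turns on (G4).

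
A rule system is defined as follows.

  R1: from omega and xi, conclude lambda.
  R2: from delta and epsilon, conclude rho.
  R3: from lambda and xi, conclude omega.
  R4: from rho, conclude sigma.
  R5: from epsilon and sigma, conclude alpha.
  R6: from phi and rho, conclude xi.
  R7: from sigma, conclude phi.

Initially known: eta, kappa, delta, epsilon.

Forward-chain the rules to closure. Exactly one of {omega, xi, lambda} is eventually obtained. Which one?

xi

delta and epsilon hold, so rho follows (R2).
rho holds, so sigma follows (R4).
sigma holds, so phi follows (R7).
phi and rho hold, so xi follows (R6).
omega would need lambda and xi (R3), but lambda is never established. lambda would need omega and xi (R1), but omega is never established.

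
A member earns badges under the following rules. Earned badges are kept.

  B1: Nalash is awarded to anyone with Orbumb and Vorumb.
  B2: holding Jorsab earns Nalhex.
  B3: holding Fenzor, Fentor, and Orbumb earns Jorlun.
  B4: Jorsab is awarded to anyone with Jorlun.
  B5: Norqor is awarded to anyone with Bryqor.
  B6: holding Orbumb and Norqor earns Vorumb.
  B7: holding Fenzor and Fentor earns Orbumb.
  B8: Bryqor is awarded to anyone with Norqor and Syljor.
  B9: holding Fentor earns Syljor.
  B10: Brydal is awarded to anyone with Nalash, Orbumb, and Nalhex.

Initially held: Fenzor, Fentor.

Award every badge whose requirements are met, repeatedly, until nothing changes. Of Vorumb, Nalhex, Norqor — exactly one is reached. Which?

With Fenzor and Fentor, Orbumb is earned (B7).
With Fenzor, Fentor, and Orbumb, Jorlun is earned (B3).
With Jorlun, Jorsab is earned (B4).
With Jorsab, Nalhex is earned (B2).
Norqor would need Bryqor (B5), but Bryqor is never earned. Vorumb would need Orbumb and Norqor (B6), but Norqor is never earned.

Nalhex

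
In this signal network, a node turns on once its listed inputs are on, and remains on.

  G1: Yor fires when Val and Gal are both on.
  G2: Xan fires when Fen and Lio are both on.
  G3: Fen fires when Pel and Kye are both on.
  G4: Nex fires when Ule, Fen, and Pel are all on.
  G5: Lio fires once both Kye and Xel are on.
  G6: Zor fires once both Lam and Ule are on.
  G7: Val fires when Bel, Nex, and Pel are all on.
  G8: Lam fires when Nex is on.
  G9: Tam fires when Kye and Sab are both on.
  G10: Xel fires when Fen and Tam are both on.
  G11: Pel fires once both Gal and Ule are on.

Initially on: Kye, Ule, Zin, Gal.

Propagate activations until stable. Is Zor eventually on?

Gal and Ule are on, so Pel fires (G11).
G3: Pel and Kye on → Fen on.
G4: Ule, Fen, and Pel on → Nex on.
Nex is on, so Lam fires (G8).
Lam and Ule are on, so Zor fires (G6).

Yes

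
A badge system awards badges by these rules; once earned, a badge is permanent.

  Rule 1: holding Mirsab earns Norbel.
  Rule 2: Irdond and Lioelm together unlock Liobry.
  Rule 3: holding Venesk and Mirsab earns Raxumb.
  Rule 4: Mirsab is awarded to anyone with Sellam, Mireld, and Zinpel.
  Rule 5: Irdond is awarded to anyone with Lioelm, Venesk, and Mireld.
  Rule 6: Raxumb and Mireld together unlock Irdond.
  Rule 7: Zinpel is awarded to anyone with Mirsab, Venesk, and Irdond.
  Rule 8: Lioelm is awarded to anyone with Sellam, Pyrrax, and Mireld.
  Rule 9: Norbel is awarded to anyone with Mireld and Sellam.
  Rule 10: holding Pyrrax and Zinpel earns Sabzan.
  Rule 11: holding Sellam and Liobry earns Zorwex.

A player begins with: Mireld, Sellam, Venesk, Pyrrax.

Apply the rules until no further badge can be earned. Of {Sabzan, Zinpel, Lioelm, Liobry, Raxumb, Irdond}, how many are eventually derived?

With Sellam, Pyrrax, and Mireld, Lioelm is earned (Rule 8).
With Lioelm, Venesk, and Mireld, Irdond is earned (Rule 5).
With Irdond and Lioelm, Liobry is earned (Rule 2).
Sabzan would need Pyrrax and Zinpel (Rule 10), but Zinpel is never earned.
Zinpel would need Mirsab, Venesk, and Irdond (Rule 7), but Mirsab is never earned.
Lioelm: reached.
Liobry: reached.
Raxumb would need Venesk and Mirsab (Rule 3), but Mirsab is never earned.
Irdond: reached.
Reached: Lioelm, Liobry, and Irdond — 3 of the 6.

3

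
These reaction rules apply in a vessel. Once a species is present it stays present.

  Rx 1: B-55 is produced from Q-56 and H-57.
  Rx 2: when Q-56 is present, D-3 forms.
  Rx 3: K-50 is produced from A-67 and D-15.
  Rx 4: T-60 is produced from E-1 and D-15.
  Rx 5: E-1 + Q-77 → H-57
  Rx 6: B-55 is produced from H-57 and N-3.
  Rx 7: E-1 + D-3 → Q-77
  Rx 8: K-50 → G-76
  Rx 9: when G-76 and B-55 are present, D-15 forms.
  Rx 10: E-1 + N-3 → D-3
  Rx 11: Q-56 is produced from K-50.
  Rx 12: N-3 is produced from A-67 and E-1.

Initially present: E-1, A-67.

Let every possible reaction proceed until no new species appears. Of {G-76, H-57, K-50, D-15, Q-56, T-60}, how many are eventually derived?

A-67 and E-1 present → N-3 forms (Rx 12).
E-1 and N-3 present → D-3 forms (Rx 10).
E-1 and D-3 present → Q-77 forms (Rx 7).
E-1 and Q-77 present → H-57 forms (Rx 5).
G-76 would need K-50 (Rx 8), but K-50 never forms.
H-57: reached.
K-50 would need A-67 and D-15 (Rx 3), but D-15 never forms.
D-15 would need G-76 and B-55 (Rx 9), but G-76 never forms.
Q-56 would need K-50 (Rx 11), but K-50 never forms.
T-60 would need E-1 and D-15 (Rx 4), but D-15 never forms.
Reached: H-57 — 1 of the 6.

1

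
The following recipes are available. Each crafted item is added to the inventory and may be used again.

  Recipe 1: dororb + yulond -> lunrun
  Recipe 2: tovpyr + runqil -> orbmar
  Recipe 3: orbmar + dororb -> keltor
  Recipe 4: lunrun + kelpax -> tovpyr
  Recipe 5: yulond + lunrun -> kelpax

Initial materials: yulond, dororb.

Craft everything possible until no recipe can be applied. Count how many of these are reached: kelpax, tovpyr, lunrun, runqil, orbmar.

dororb + yulond -> lunrun (Recipe 1).
Using Recipe 5, yulond and lunrun make kelpax.
Using Recipe 4, lunrun and kelpax make tovpyr.
kelpax: reached.
tovpyr: reached.
lunrun: reached.
No rule produces runqil, and it is not given.
orbmar would need tovpyr and runqil (Recipe 2), but runqil is never obtained.
Reached: kelpax, tovpyr, and lunrun — 3 of the 5.

3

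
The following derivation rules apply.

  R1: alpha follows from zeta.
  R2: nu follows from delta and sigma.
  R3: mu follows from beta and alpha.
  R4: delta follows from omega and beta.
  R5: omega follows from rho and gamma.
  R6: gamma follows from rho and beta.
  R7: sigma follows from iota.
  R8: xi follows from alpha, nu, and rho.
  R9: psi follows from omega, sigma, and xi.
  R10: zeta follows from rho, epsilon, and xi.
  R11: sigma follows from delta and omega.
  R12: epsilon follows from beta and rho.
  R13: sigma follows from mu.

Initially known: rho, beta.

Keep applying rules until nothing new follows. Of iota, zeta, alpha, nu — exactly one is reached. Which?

From rho and beta, R6 gives gamma.
rho and gamma hold, so omega follows (R5).
omega and beta hold, so delta follows (R4).
From delta and omega, R11 gives sigma.
delta and sigma hold, so nu follows (R2).
alpha would need zeta (R1), but zeta is never established. No rule produces iota, and it is not given. zeta would need rho, epsilon, and xi (R10), but xi is never established.

nu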